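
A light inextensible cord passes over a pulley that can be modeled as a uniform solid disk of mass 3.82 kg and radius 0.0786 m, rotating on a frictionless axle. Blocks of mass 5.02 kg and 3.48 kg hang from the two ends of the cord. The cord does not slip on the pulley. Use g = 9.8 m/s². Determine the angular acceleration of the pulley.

α ≈ 18.4 rad/s²

I = ½MR² = (1/2)(3.82)(0.0786)² = 0.01180 kg·m².
Heavier block: m₁g − T₁ = m₁a. Lighter block: T₂ − m₂g = m₂a.
Pulley: (T₁ − T₂)R = Iα = I(a/R), so T₁ − T₂ = (I/R²)a = (1/2)M_p a = 1.910·a.
Adding the three: (m₁ − m₂)g = (m₁ + m₂ + 1.910)a, so a = (5.02 − 3.48)(9.8)/(5.02 + 3.48 + 1.910) = 1.450 m/s².
α = a/R = 1.450/0.0786 = 18.44 rad/s².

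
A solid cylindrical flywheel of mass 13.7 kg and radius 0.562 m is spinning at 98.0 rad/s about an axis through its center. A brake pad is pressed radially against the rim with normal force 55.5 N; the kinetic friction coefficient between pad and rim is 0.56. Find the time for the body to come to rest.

I = ½MR² = (1/2)(13.7)(0.562)² = 2.164 kg·m².
Friction force f = μN = (0.56)(55.5) = 31.08 N at the rim; torque magnitude τ = fR = 17.47 N·m, opposing ω.
|α| = τ/I = 17.47/2.164 = 8.073 rad/s² (deceleration).
0 = ω₀ − |α|t ⇒ t = ω₀/|α| = 98.0/8.073 = 12.14 s.

t ≈ 12.1 s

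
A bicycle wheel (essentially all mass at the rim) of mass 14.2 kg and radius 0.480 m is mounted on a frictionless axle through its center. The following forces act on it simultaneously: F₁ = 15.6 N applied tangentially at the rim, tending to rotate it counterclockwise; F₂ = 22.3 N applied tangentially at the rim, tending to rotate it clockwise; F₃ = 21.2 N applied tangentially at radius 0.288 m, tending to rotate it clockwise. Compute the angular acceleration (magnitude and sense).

α ≈ 2.85 rad/s², clockwise

I = MR² = (14.2)(0.480)² = 3.272 kg·m².
Taking counterclockwise as positive: τ₁ = +(15.6)(0.480) = +7.488 N·m; τ₂ = −(22.3)(0.480) = −10.70 N·m; τ₃ = −(21.2)(0.288) = −6.106 N·m.
Net torque τ = -9.322 N·m.
α = τ/I = -9.322/3.272 = -2.849 rad/s².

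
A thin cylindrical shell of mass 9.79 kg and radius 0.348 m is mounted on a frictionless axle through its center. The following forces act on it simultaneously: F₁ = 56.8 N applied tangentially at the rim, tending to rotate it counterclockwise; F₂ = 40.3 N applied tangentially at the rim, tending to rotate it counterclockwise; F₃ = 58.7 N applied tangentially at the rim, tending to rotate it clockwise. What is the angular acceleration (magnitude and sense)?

I = MR² = (9.79)(0.348)² = 1.186 kg·m².
Taking counterclockwise as positive: τ₁ = +(56.8)(0.348) = +19.77 N·m; τ₂ = +(40.3)(0.348) = +14.02 N·m; τ₃ = −(58.7)(0.348) = −20.43 N·m.
Net torque τ = 13.36 N·m.
α = τ/I = 13.36/1.186 = 11.27 rad/s².

α ≈ 11.3 rad/s², counterclockwise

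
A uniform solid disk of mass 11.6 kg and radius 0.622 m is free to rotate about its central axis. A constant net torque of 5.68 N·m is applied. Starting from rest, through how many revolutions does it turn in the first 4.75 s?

I = ½MR² = (1/2)(11.6)(0.622)² = 2.244 kg·m².
α = τ/I = 5.68/2.244 = 2.531 rad/s².
θ = ½αt² = ½(2.531)(4.75)² = 28.56 rad.
Revolutions = θ/(2π) = 4.545.

≈ 4.54 revolutions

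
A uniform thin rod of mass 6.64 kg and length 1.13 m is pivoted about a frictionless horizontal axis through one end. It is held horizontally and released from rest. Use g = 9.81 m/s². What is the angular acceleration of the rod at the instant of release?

About the pivot, I = (1/3)ML² = (1/3)(6.64)(1.13)² = 2.826 kg·m².
The weight acts at the center, a distance L/2 = 0.5650 m from the pivot; τ = Mg(L/2) = 36.80 N·m.
α = τ/I = 36.80/2.826 = 13.02 rad/s².

α ≈ 13.0 rad/s²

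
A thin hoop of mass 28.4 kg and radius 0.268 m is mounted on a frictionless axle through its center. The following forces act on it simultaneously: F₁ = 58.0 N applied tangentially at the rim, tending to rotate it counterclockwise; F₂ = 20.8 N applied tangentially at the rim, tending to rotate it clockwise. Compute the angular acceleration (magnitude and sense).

I = MR² = (28.4)(0.268)² = 2.040 kg·m².
Taking counterclockwise as positive: τ₁ = +(58.0)(0.268) = +15.54 N·m; τ₂ = −(20.8)(0.268) = −5.574 N·m.
Net torque τ = 9.970 N·m.
α = τ/I = 9.970/2.040 = 4.888 rad/s².

α ≈ 4.89 rad/s², counterclockwise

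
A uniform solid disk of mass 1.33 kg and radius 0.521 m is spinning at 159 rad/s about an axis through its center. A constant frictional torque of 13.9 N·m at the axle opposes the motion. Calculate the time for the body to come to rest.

I = ½MR² = (1/2)(1.33)(0.521)² = 0.1805 kg·m².
The net torque has magnitude 13.9 N·m, opposing ω.
|α| = τ/I = 13.90/0.1805 = 77.00 rad/s² (deceleration).
0 = ω₀ − |α|t ⇒ t = ω₀/|α| = 159/77.00 = 2.065 s.

t ≈ 2.06 s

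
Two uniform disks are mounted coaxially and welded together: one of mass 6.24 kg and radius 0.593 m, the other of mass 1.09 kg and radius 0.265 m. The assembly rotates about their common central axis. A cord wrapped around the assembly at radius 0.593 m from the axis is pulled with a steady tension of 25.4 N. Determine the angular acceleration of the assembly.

I = ½M₁R₁² + ½M₂R₂² = ½(6.24)(0.593)² + ½(1.09)(0.265)² = 1.135 kg·m².
τ = F r = (25.4)(0.593) = 15.06 N·m.
α = τ/I = 15.06/1.135 = 13.27 rad/s².

α ≈ 13.3 rad/s²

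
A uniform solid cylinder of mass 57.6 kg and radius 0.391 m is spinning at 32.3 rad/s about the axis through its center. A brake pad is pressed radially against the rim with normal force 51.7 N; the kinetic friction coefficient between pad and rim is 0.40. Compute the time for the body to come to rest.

t ≈ 17.6 s

I = ½MR² = (1/2)(57.6)(0.391)² = 4.403 kg·m².
Friction force f = μN = (0.40)(51.7) = 20.68 N at the rim; torque magnitude τ = fR = 8.086 N·m, opposing ω.
|α| = τ/I = 8.086/4.403 = 1.836 rad/s² (deceleration).
0 = ω₀ − |α|t ⇒ t = ω₀/|α| = 32.3/1.836 = 17.59 s.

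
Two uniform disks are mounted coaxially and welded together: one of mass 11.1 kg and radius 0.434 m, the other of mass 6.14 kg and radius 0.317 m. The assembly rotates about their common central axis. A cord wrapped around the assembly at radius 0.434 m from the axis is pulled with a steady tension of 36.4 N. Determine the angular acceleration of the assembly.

α ≈ 11.7 rad/s²

I = ½M₁R₁² + ½M₂R₂² = ½(11.1)(0.434)² + ½(6.14)(0.317)² = 1.354 kg·m².
τ = F r = (36.4)(0.434) = 15.80 N·m.
α = τ/I = 15.80/1.354 = 11.67 rad/s².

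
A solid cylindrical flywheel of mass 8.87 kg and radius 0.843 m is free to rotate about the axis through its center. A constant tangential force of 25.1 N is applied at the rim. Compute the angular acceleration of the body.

α ≈ 6.71 rad/s²

I = ½MR² = (1/2)(8.87)(0.843)² = 3.152 kg·m².
τ = F R = (25.1)(0.843) = 21.16 N·m.
From τ = Iα: α = 21.16/3.152 = 6.714 rad/s².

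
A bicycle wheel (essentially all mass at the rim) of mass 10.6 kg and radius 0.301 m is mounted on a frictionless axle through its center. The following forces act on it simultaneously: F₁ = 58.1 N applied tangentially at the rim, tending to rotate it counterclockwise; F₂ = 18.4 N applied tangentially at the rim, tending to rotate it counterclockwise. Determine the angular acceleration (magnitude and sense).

I = MR² = (10.6)(0.301)² = 0.9604 kg·m².
Taking counterclockwise as positive: τ₁ = +(58.1)(0.301) = +17.49 N·m; τ₂ = +(18.4)(0.301) = +5.538 N·m.
Net torque τ = 23.03 N·m.
α = τ/I = 23.03/0.9604 = 23.98 rad/s².

α ≈ 24.0 rad/s², counterclockwise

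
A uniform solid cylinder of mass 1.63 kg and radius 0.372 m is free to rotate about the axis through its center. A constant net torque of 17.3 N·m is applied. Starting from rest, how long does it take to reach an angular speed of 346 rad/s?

I = ½MR² = (1/2)(1.63)(0.372)² = 0.1128 kg·m².
α = τ/I = 17.3/0.1128 = 153.4 rad/s².
ω = αt ⇒ t = ω/α = 346/153.4 = 2.256 s.

t ≈ 2.26 s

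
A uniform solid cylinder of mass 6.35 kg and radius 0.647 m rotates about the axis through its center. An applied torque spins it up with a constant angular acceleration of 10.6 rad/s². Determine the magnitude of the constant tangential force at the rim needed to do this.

F ≈ 21.8 N

I = ½MR² = (1/2)(6.35)(0.647)² = 1.329 kg·m².
The required torque is τ = Iα = (1.329)(10.60) = 14.09 N·m.
A tangential force at the rim gives τ = FR, so F = τ/R = 14.09/0.647 = 21.77 N.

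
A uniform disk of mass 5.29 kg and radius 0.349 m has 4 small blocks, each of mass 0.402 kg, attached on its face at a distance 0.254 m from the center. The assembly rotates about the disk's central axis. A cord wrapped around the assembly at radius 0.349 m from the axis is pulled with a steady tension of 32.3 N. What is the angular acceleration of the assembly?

α ≈ 26.5 rad/s²

I_disk = ½MR² = ½(5.29)(0.349)² = 0.3222 kg·m².
I_blocks = 4·m·r² = 4(0.402)(0.254)² = 0.1037 kg·m².
Total I = 0.4259 kg·m².
τ = F r = (32.3)(0.349) = 11.27 N·m.
α = τ/I = 11.27/0.4259 = 26.47 rad/s².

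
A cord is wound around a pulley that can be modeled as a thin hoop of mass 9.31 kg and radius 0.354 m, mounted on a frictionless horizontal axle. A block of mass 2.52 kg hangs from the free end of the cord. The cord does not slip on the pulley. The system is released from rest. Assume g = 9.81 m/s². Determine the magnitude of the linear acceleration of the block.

a ≈ 2.09 m/s²

I = MR² = (9.31)(0.354)² = 1.167 kg·m².
Block: mg − T = ma. Pulley: TR = Iα. No-slip: a = αR, so T = (I/R²)a = 9.310·a.
Then mg = (m + 9.310)a, so a = (2.52)(9.81)/(2.52 + 9.310) = 2.090 m/s².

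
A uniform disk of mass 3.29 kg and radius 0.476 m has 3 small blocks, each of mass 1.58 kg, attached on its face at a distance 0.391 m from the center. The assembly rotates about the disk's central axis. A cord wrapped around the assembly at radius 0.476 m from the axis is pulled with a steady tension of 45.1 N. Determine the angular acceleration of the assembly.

I_disk = ½MR² = ½(3.29)(0.476)² = 0.3727 kg·m².
I_blocks = 3·m·r² = 3(1.58)(0.391)² = 0.7247 kg·m².
Total I = 1.097 kg·m².
τ = F r = (45.1)(0.476) = 21.47 N·m.
α = τ/I = 21.47/1.097 = 19.56 rad/s².

α ≈ 19.6 rad/s²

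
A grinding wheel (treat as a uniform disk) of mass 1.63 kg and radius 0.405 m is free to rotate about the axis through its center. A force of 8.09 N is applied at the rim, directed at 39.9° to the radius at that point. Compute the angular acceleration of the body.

α ≈ 15.7 rad/s²

I = ½MR² = (1/2)(1.63)(0.405)² = 0.1337 kg·m².
Only the tangential component produces torque: τ = F R sinθ = (8.09)(0.405) sin 39.9° = 2.102 N·m.
From τ = Iα: α = 2.102/0.1337 = 15.72 rad/s².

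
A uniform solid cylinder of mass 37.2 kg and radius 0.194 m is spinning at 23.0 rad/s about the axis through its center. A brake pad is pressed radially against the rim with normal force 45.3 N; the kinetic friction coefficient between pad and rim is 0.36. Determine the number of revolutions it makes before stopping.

≈ 9.31 revolutions

I = ½MR² = (1/2)(37.2)(0.194)² = 0.7000 kg·m².
Friction force f = μN = (0.36)(45.3) = 16.31 N at the rim; torque magnitude τ = fR = 3.164 N·m, opposing ω.
|α| = τ/I = 3.164/0.7000 = 4.519 rad/s² (deceleration).
ω² = ω₀² − 2|α|θ with ω = 0 ⇒ θ = ω₀²/(2|α|) = 58.52 rad = 9.315 rev.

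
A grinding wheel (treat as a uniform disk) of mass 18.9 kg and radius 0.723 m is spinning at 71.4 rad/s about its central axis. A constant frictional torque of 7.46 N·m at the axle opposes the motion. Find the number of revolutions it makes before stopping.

I = ½MR² = (1/2)(18.9)(0.723)² = 4.940 kg·m².
The net torque has magnitude 7.46 N·m, opposing ω.
|α| = τ/I = 7.460/4.940 = 1.510 rad/s² (deceleration).
ω² = ω₀² − 2|α|θ with ω = 0 ⇒ θ = ω₀²/(2|α|) = 1688 rad = 268.6 rev.

≈ 269 revolutions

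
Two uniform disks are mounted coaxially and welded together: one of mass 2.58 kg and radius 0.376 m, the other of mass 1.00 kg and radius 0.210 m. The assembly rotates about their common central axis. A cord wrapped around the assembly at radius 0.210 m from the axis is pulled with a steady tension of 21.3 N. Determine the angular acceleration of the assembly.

I = ½M₁R₁² + ½M₂R₂² = ½(2.58)(0.376)² + ½(1.00)(0.210)² = 0.2044 kg·m².
τ = F r = (21.3)(0.210) = 4.473 N·m.
α = τ/I = 4.473/0.2044 = 21.88 rad/s².

α ≈ 21.9 rad/s²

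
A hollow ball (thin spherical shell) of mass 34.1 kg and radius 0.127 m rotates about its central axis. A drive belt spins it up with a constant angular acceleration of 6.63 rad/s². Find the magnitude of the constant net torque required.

τ ≈ 2.43 N·m

I = (2/3)MR² = (2/3)(34.1)(0.127)² = 0.3667 kg·m².
τ = Iα = (0.3667)(6.630) = 2.431 N·m.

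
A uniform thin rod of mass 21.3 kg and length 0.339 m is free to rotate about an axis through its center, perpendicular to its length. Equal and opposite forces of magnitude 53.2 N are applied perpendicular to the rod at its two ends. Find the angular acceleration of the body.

α ≈ 88.4 rad/s²

I = (1/12)ML² = (1/12)(21.3)(0.339)² = 0.2040 kg·m².
The couple gives τ = F·(L/2) + F·(L/2) = F L = (53.2)(0.339) = 18.03 N·m.
From τ = Iα: α = 18.03/0.2040 = 88.41 rad/s².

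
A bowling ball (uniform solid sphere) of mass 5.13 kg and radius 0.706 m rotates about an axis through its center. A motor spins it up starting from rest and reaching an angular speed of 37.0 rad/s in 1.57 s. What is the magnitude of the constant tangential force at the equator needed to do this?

I = (2/5)MR² = (2/5)(5.13)(0.706)² = 1.023 kg·m².
α = Δω/Δt = (37.0 − 0)/1.57 = 23.57 rad/s².
The required torque is τ = Iα = (1.023)(23.57) = 24.10 N·m.
A tangential force at the equator gives τ = FR, so F = τ/R = 24.10/0.706 = 34.14 N.

F ≈ 34.1 N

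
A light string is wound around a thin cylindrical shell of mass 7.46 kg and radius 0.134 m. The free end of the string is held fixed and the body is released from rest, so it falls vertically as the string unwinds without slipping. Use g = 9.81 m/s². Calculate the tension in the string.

Translation: Mg − T = Ma. Rotation about the center: TR = Iα with I = MR².
With a = αR: T = (I/R²)a = M a, so Mg = (1 + 1.000)Ma.
a = g/(1 + 1.000) = 9.81/2.000 = 4.905 m/s².
T = 1.000·M·a = (1.000)(7.46)(4.905) = 36.59 N.

T ≈ 36.6 N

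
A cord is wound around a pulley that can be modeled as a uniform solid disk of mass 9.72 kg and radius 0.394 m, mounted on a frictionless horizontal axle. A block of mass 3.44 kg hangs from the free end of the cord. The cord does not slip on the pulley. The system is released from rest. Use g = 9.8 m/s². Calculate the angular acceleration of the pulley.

I = ½MR² = (1/2)(9.72)(0.394)² = 0.7544 kg·m².
Block: mg − T = ma. Pulley: TR = Iα. No-slip: a = αR, so T = (I/R²)a = 4.860·a.
Then mg = (m + 4.860)a, so a = (3.44)(9.8)/(3.44 + 4.860) = 4.062 m/s².
α = a/R = 4.062/0.394 = 10.31 rad/s².

α ≈ 10.3 rad/s²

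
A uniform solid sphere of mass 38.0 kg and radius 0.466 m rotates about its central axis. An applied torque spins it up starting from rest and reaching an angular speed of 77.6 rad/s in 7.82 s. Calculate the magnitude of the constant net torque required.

I = (2/5)MR² = (2/5)(38.0)(0.466)² = 3.301 kg·m².
α = Δω/Δt = (77.6 − 0)/7.82 = 9.923 rad/s².
τ = Iα = (3.301)(9.923) = 32.75 N·m.

τ ≈ 32.8 N·m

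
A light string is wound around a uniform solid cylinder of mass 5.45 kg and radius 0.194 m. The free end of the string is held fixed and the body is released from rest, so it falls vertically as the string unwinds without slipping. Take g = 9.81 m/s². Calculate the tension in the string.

T ≈ 17.8 N

Translation: Mg − T = Ma. Rotation about the center: TR = Iα with I = ½MR².
With a = αR: T = (I/R²)a = (1/2)M a, so Mg = (1 + 0.5000)Ma.
a = g/(1 + 0.5000) = 9.81/1.500 = 6.540 m/s².
T = 0.5000·M·a = (0.5000)(5.45)(6.540) = 17.82 N.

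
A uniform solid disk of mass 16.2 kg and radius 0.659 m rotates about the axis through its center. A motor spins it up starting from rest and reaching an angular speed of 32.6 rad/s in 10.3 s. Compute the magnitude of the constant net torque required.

I = ½MR² = (1/2)(16.2)(0.659)² = 3.518 kg·m².
α = Δω/Δt = (32.6 − 0)/10.3 = 3.165 rad/s².
τ = Iα = (3.518)(3.165) = 11.13 N·m.

τ ≈ 11.1 N·m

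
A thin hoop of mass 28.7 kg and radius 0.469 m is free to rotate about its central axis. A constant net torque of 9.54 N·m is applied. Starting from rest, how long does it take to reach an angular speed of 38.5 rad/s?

I = MR² = (28.7)(0.469)² = 6.313 kg·m².
α = τ/I = 9.54/6.313 = 1.511 rad/s².
ω = αt ⇒ t = ω/α = 38.5/1.511 = 25.48 s.

t ≈ 25.5 s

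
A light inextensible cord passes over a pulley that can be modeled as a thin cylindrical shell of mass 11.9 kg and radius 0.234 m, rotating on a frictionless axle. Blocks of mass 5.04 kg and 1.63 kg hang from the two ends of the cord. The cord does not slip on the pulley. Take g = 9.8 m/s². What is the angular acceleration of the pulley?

α ≈ 7.69 rad/s²

I = MR² = (11.9)(0.234)² = 0.6516 kg·m².
Heavier block: m₁g − T₁ = m₁a. Lighter block: T₂ − m₂g = m₂a.
Pulley: (T₁ − T₂)R = Iα = I(a/R), so T₁ − T₂ = (I/R²)a = 1·M_p a = 11.90·a.
Adding the three: (m₁ − m₂)g = (m₁ + m₂ + 11.90)a, so a = (5.04 − 1.63)(9.8)/(5.04 + 1.63 + 11.90) = 1.800 m/s².
α = a/R = 1.800/0.234 = 7.690 rad/s².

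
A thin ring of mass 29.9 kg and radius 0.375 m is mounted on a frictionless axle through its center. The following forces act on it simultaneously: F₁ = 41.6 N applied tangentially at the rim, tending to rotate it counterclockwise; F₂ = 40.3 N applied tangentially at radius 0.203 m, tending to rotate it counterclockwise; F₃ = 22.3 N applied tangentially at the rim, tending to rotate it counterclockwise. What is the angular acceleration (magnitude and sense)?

α ≈ 7.64 rad/s², counterclockwise

I = MR² = (29.9)(0.375)² = 4.205 kg·m².
Taking counterclockwise as positive: τ₁ = +(41.6)(0.375) = +15.60 N·m; τ₂ = +(40.3)(0.203) = +8.181 N·m; τ₃ = +(22.3)(0.375) = +8.363 N·m.
Net torque τ = 32.14 N·m.
α = τ/I = 32.14/4.205 = 7.645 rad/s².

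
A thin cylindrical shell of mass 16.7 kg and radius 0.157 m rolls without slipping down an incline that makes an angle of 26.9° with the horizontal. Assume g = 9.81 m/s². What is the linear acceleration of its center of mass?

Translation along the incline: Mg sinθ − f = Ma.
Rotation about the center: fR = Iα with I = MR². No-slip gives a = αR, so f = (I/R²)a = M a.
Substituting: Mg sinθ = (1 + 1.000)Ma, so a = g sinθ/(1 + 1.000) = (9.81) sin 26.9° / 2.000 = 2.219 m/s².

a ≈ 2.22 m/s²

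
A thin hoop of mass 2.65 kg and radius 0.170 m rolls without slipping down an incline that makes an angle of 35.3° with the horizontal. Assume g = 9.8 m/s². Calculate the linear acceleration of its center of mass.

a ≈ 2.83 m/s²

Translation along the incline: Mg sinθ − f = Ma.
Rotation about the center: fR = Iα with I = MR². No-slip gives a = αR, so f = (I/R²)a = M a.
Substituting: Mg sinθ = (1 + 1.000)Ma, so a = g sinθ/(1 + 1.000) = (9.8) sin 35.3° / 2.000 = 2.832 m/s².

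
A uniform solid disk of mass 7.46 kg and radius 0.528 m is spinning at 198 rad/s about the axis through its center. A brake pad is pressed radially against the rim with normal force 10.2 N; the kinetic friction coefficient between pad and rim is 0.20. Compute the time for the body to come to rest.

I = ½MR² = (1/2)(7.46)(0.528)² = 1.040 kg·m².
Friction force f = μN = (0.20)(10.2) = 2.040 N at the rim; torque magnitude τ = fR = 1.077 N·m, opposing ω.
|α| = τ/I = 1.077/1.040 = 1.036 rad/s² (deceleration).
0 = ω₀ − |α|t ⇒ t = ω₀/|α| = 198/1.036 = 191.2 s.

t ≈ 191 s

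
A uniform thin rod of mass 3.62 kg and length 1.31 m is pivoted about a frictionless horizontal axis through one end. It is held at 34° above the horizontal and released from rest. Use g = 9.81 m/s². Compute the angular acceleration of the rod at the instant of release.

About the pivot, I = (1/3)ML² = (1/3)(3.62)(1.31)² = 2.071 kg·m².
The weight acts at the center, a distance L/2 = 0.6550 m from the pivot; τ = Mg(L/2) cos 34° = 19.28 N·m.
α = τ/I = 19.28/2.071 = 9.312 rad/s².
(Equivalently α = (3g/(2L)) cos 34° = 9.312 rad/s².)

α ≈ 9.31 rad/s²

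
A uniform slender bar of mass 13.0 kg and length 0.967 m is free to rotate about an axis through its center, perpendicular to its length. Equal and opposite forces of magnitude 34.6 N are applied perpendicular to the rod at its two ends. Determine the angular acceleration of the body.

I = (1/12)ML² = (1/12)(13.0)(0.967)² = 1.013 kg·m².
The couple gives τ = F·(L/2) + F·(L/2) = F L = (34.6)(0.967) = 33.46 N·m.
From τ = Iα: α = 33.46/1.013 = 33.03 rad/s².

α ≈ 33.0 rad/s²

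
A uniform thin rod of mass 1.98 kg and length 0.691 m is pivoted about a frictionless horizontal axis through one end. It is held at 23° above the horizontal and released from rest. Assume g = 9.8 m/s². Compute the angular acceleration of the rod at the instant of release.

About the pivot, I = (1/3)ML² = (1/3)(1.98)(0.691)² = 0.3151 kg·m².
The weight acts at the center, a distance L/2 = 0.3455 m from the pivot; τ = Mg(L/2) cos 23° = 6.171 N·m.
α = τ/I = 6.171/0.3151 = 19.58 rad/s².
(Equivalently α = (3g/(2L)) cos 23° = 19.58 rad/s².)

α ≈ 19.6 rad/s²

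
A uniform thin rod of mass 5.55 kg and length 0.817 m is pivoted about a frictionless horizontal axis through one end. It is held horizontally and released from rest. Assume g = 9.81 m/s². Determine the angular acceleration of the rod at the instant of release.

α ≈ 18.0 rad/s²

About the pivot, I = (1/3)ML² = (1/3)(5.55)(0.817)² = 1.235 kg·m².
The weight acts at the center, a distance L/2 = 0.4085 m from the pivot; τ = Mg(L/2) = 22.24 N·m.
α = τ/I = 22.24/1.235 = 18.01 rad/s².
(Equivalently α = (3g/(2L)) = 18.01 rad/s².)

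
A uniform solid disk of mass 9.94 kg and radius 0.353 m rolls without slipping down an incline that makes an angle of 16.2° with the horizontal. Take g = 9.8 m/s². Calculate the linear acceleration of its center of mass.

Translation along the incline: Mg sinθ − f = Ma.
Rotation about the center: fR = Iα with I = ½MR². No-slip gives a = αR, so f = (I/R²)a = (1/2)M a.
Substituting: Mg sinθ = (1 + 0.5000)Ma, so a = g sinθ/(1 + 0.5000) = (9.8) sin 16.2° / 1.500 = 1.823 m/s².

a ≈ 1.82 m/s²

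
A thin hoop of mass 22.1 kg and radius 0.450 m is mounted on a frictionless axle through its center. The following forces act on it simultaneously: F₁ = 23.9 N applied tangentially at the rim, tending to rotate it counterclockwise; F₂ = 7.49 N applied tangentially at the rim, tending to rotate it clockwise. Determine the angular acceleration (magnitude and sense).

α ≈ 1.65 rad/s², counterclockwise

I = MR² = (22.1)(0.450)² = 4.475 kg·m².
Taking counterclockwise as positive: τ₁ = +(23.9)(0.450) = +10.75 N·m; τ₂ = −(7.49)(0.450) = −3.371 N·m.
Net torque τ = 7.384 N·m.
α = τ/I = 7.384/4.475 = 1.650 rad/s².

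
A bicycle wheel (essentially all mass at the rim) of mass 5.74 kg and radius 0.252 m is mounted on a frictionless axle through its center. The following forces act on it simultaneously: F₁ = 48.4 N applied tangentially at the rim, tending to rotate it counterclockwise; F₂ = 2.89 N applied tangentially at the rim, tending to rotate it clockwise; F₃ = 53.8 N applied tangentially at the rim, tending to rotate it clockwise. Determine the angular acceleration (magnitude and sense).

α ≈ 5.73 rad/s², clockwise

I = MR² = (5.74)(0.252)² = 0.3645 kg·m².
Taking counterclockwise as positive: τ₁ = +(48.4)(0.252) = +12.20 N·m; τ₂ = −(2.89)(0.252) = −0.7283 N·m; τ₃ = −(53.8)(0.252) = −13.56 N·m.
Net torque τ = -2.089 N·m.
α = τ/I = -2.089/0.3645 = -5.731 rad/s².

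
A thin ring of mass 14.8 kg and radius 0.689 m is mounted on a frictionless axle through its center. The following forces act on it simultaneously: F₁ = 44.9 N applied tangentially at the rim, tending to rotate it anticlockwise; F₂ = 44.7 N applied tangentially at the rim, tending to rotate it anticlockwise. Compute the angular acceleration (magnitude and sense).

α ≈ 8.79 rad/s², anticlockwise

I = MR² = (14.8)(0.689)² = 7.026 kg·m².
Taking anticlockwise as positive: τ₁ = +(44.9)(0.689) = +30.94 N·m; τ₂ = +(44.7)(0.689) = +30.80 N·m.
Net torque τ = 61.73 N·m.
α = τ/I = 61.73/7.026 = 8.787 rad/s².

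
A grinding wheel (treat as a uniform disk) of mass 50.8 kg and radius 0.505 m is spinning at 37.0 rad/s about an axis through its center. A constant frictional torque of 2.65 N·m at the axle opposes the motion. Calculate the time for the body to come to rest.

I = ½MR² = (1/2)(50.8)(0.505)² = 6.478 kg·m².
The net torque has magnitude 2.65 N·m, opposing ω.
|α| = τ/I = 2.650/6.478 = 0.4091 rad/s² (deceleration).
0 = ω₀ − |α|t ⇒ t = ω₀/|α| = 37.0/0.4091 = 90.44 s.

t ≈ 90.4 s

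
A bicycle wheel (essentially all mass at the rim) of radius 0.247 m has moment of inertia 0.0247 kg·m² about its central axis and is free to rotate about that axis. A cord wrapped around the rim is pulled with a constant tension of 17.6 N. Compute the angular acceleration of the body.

τ = F R = (17.6)(0.247) = 4.347 N·m.
Newton's second law for rotation, τ = Iα, gives α = τ/I = 4.347/0.02470 = 176.0 rad/s².

α ≈ 176 rad/s²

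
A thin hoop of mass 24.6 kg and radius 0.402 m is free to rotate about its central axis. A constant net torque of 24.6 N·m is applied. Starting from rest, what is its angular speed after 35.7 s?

ω ≈ 221 rad/s

I = MR² = (24.6)(0.402)² = 3.975 kg·m².
α = τ/I = 24.6/3.975 = 6.188 rad/s².
ω = ω₀ + αt = 0 + (6.188)(35.7) = 220.9 rad/s.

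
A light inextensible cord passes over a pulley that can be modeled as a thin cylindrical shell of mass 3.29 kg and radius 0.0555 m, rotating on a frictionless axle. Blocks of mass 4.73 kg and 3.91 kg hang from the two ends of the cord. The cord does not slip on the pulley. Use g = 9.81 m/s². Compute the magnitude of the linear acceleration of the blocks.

a ≈ 0.674 m/s²

I = MR² = (3.29)(0.0555)² = 0.01013 kg·m².
Heavier block: m₁g − T₁ = m₁a. Lighter block: T₂ − m₂g = m₂a.
Pulley: (T₁ − T₂)R = Iα = I(a/R), so T₁ − T₂ = (I/R²)a = 1·M_p a = 3.290·a.
Adding the three: (m₁ − m₂)g = (m₁ + m₂ + 3.290)a, so a = (4.73 − 3.91)(9.81)/(4.73 + 3.91 + 3.290) = 0.6743 m/s².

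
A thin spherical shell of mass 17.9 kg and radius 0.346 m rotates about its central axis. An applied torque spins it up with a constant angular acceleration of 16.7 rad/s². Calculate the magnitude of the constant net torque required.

I = (2/3)MR² = (2/3)(17.9)(0.346)² = 1.429 kg·m².
τ = Iα = (1.429)(16.70) = 23.86 N·m.

τ ≈ 23.9 N·m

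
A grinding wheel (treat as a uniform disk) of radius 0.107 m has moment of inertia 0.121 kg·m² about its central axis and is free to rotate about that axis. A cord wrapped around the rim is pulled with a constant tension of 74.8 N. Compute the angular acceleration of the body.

α ≈ 66.1 rad/s²

τ = F R = (74.8)(0.107) = 8.004 N·m.
Newton's second law for rotation, τ = Iα, gives α = τ/I = 8.004/0.1210 = 66.15 rad/s².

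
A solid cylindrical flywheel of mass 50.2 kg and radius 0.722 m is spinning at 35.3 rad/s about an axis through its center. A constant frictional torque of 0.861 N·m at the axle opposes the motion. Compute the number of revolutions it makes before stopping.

I = ½MR² = (1/2)(50.2)(0.722)² = 13.08 kg·m².
The net torque has magnitude 0.861 N·m, opposing ω.
|α| = τ/I = 0.8610/13.08 = 0.06580 rad/s² (deceleration).
ω² = ω₀² − 2|α|θ with ω = 0 ⇒ θ = ω₀²/(2|α|) = 9468 rad = 1507 rev.

≈ 1510 revolutions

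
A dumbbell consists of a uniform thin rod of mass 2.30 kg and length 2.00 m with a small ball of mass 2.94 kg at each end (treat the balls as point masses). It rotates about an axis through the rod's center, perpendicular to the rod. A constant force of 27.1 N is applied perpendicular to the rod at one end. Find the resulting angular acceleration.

α ≈ 4.08 rad/s²

I_rod = (1/12)ML² = (1/12)(2.30)(2.00)² = 0.7667 kg·m².
I_balls = 2·m·(L/2)² = 2(2.94)(1.000)² = 5.880 kg·m².
Total I = 6.647 kg·m².
τ = F·(L/2) = (27.1)(1.00) = 27.10 N·m.
α = τ/I = 27.10/6.647 = 4.077 rad/s².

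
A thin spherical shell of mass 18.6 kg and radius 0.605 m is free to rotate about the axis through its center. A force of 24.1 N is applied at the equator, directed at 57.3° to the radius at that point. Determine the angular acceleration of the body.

I = (2/3)MR² = (2/3)(18.6)(0.605)² = 4.539 kg·m².
Only the tangential component produces torque: τ = F R sinθ = (24.1)(0.605) sin 57.3° = 12.27 N·m.
Newton's second law for rotation, τ = Iα, gives α = τ/I = 12.27/4.539 = 2.703 rad/s².

α ≈ 2.70 rad/s²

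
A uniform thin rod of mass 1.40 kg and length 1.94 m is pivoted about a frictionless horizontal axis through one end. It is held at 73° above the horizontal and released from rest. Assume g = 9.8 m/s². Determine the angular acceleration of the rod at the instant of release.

α ≈ 2.22 rad/s²

About the pivot, I = (1/3)ML² = (1/3)(1.40)(1.94)² = 1.756 kg·m².
The weight acts at the center, a distance L/2 = 0.9700 m from the pivot; τ = Mg(L/2) cos 73° = 3.891 N·m.
α = τ/I = 3.891/1.756 = 2.215 rad/s².
(Equivalently α = (3g/(2L)) cos 73° = 2.215 rad/s².)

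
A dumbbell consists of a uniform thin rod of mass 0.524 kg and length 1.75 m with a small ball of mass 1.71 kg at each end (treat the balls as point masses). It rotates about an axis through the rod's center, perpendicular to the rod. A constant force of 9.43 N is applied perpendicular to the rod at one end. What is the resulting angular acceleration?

α ≈ 3.00 rad/s²

I_rod = (1/12)ML² = (1/12)(0.524)(1.75)² = 0.1337 kg·m².
I_balls = 2·m·(L/2)² = 2(1.71)(0.8750)² = 2.618 kg·m².
Total I = 2.752 kg·m².
τ = F·(L/2) = (9.43)(0.875) = 8.251 N·m.
α = τ/I = 8.251/2.752 = 2.998 rad/s².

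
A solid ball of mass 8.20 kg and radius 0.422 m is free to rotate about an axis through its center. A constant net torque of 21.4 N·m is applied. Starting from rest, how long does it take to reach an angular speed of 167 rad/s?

I = (2/5)MR² = (2/5)(8.20)(0.422)² = 0.5841 kg·m².
α = τ/I = 21.4/0.5841 = 36.64 rad/s².
ω = αt ⇒ t = ω/α = 167/36.64 = 4.558 s.

t ≈ 4.56 s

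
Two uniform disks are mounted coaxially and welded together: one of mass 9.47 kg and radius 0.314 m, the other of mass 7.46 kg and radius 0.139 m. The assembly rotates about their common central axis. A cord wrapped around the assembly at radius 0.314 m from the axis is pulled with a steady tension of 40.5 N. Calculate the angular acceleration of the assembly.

α ≈ 23.6 rad/s²

I = ½M₁R₁² + ½M₂R₂² = ½(9.47)(0.314)² + ½(7.46)(0.139)² = 0.5389 kg·m².
τ = F r = (40.5)(0.314) = 12.72 N·m.
α = τ/I = 12.72/0.5389 = 23.60 rad/s².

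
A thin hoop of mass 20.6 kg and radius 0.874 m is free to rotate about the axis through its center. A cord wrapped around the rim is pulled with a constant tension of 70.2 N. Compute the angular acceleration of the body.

α ≈ 3.90 rad/s²

I = MR² = (20.6)(0.874)² = 15.74 kg·m².
τ = F R = (70.2)(0.874) = 61.35 N·m.
From τ = Iα: α = 61.35/15.74 = 3.899 rad/s².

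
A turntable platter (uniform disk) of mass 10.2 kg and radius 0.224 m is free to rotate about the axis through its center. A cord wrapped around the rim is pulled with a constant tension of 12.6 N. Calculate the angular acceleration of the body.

I = ½MR² = (1/2)(10.2)(0.224)² = 0.2559 kg·m².
τ = F R = (12.6)(0.224) = 2.822 N·m.
Newton's second law for rotation, τ = Iα, gives α = τ/I = 2.822/0.2559 = 11.03 rad/s².

α ≈ 11.0 rad/s²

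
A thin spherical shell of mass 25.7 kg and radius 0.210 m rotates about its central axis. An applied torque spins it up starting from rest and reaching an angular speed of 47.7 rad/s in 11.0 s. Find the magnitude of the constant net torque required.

I = (2/3)MR² = (2/3)(25.7)(0.210)² = 0.7556 kg·m².
α = Δω/Δt = (47.7 − 0)/11.0 = 4.336 rad/s².
τ = Iα = (0.7556)(4.336) = 3.276 N·m.

τ ≈ 3.28 N·m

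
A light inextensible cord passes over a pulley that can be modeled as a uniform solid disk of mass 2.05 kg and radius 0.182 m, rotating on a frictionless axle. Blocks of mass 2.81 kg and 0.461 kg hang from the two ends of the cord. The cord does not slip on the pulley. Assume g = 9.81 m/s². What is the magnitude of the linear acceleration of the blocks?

I = ½MR² = (1/2)(2.05)(0.182)² = 0.03395 kg·m².
Heavier block: m₁g − T₁ = m₁a. Lighter block: T₂ − m₂g = m₂a.
Pulley: (T₁ − T₂)R = Iα = I(a/R), so T₁ − T₂ = (I/R²)a = (1/2)M_p a = 1.025·a.
Adding the three: (m₁ − m₂)g = (m₁ + m₂ + 1.025)a, so a = (2.81 − 0.461)(9.81)/(2.81 + 0.461 + 1.025) = 5.364 m/s².

a ≈ 5.36 m/s²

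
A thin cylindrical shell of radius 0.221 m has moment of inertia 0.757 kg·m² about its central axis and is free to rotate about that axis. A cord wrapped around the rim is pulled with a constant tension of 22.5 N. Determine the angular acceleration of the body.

α ≈ 6.57 rad/s²

τ = F R = (22.5)(0.221) = 4.973 N·m.
From τ = Iα: α = 4.973/0.7570 = 6.569 rad/s².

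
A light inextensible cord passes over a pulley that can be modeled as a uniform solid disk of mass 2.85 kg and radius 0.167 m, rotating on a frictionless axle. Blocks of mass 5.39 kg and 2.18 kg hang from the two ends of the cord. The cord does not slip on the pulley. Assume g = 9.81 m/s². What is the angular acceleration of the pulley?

I = ½MR² = (1/2)(2.85)(0.167)² = 0.03974 kg·m².
Heavier block: m₁g − T₁ = m₁a. Lighter block: T₂ − m₂g = m₂a.
Pulley: (T₁ − T₂)R = Iα = I(a/R), so T₁ − T₂ = (I/R²)a = (1/2)M_p a = 1.425·a.
Adding the three: (m₁ − m₂)g = (m₁ + m₂ + 1.425)a, so a = (5.39 − 2.18)(9.81)/(5.39 + 2.18 + 1.425) = 3.501 m/s².
α = a/R = 3.501/0.167 = 20.96 rad/s².

α ≈ 21.0 rad/s²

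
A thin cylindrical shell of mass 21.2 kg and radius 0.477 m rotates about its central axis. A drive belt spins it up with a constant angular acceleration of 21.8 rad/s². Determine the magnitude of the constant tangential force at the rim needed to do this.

I = MR² = (21.2)(0.477)² = 4.824 kg·m².
The required torque is τ = Iα = (4.824)(21.80) = 105.2 N·m.
A tangential force at the rim gives τ = FR, so F = τ/R = 105.2/0.477 = 220.5 N.

F ≈ 220 N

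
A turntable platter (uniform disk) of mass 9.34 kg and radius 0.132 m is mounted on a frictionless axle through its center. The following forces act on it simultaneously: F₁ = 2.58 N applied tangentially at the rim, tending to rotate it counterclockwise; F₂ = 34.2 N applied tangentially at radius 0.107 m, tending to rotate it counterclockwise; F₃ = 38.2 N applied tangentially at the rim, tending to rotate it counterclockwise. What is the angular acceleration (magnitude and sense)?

α ≈ 111 rad/s², counterclockwise

I = ½MR² = (1/2)(9.34)(0.132)² = 0.08137 kg·m².
Taking counterclockwise as positive: τ₁ = +(2.58)(0.132) = +0.3406 N·m; τ₂ = +(34.2)(0.107) = +3.659 N·m; τ₃ = +(38.2)(0.132) = +5.042 N·m.
Net torque τ = 9.042 N·m.
α = τ/I = 9.042/0.08137 = 111.1 rad/s².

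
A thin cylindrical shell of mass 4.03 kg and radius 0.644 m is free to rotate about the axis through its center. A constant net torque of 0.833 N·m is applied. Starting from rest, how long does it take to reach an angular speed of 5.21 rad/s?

t ≈ 10.5 s

I = MR² = (4.03)(0.644)² = 1.671 kg·m².
α = τ/I = 0.833/1.671 = 0.4984 rad/s².
ω = αt ⇒ t = ω/α = 5.21/0.4984 = 10.45 s.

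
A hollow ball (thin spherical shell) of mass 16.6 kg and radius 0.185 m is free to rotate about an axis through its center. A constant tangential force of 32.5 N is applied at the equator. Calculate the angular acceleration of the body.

I = (2/3)MR² = (2/3)(16.6)(0.185)² = 0.3788 kg·m².
τ = F R = (32.5)(0.185) = 6.013 N·m.
Newton's second law for rotation, τ = Iα, gives α = τ/I = 6.013/0.3788 = 15.87 rad/s².

α ≈ 15.9 rad/s²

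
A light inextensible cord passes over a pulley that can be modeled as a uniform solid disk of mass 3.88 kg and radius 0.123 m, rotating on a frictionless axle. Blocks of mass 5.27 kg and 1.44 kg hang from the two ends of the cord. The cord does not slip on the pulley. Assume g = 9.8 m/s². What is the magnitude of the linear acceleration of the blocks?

a ≈ 4.34 m/s²

I = ½MR² = (1/2)(3.88)(0.123)² = 0.02935 kg·m².
Heavier block: m₁g − T₁ = m₁a. Lighter block: T₂ − m₂g = m₂a.
Pulley: (T₁ − T₂)R = Iα = I(a/R), so T₁ − T₂ = (I/R²)a = (1/2)M_p a = 1.940·a.
Adding the three: (m₁ − m₂)g = (m₁ + m₂ + 1.940)a, so a = (5.27 − 1.44)(9.8)/(5.27 + 1.44 + 1.940) = 4.339 m/s².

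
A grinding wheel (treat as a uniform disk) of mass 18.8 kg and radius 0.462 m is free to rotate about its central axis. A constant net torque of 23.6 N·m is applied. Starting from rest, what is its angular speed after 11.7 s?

ω ≈ 138 rad/s

I = ½MR² = (1/2)(18.8)(0.462)² = 2.006 kg·m².
α = τ/I = 23.6/2.006 = 11.76 rad/s².
ω = ω₀ + αt = 0 + (11.76)(11.7) = 137.6 rad/s.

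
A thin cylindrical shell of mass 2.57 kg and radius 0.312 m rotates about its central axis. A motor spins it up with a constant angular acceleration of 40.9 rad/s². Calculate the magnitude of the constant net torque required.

I = MR² = (2.57)(0.312)² = 0.2502 kg·m².
τ = Iα = (0.2502)(40.90) = 10.23 N·m.

τ ≈ 10.2 N·m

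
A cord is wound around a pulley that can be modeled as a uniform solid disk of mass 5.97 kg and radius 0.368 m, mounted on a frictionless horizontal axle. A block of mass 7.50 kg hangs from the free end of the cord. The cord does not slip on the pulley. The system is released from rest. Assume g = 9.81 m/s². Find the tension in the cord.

T ≈ 20.9 N

I = ½MR² = (1/2)(5.97)(0.368)² = 0.4042 kg·m².
Block: mg − T = ma. Pulley: TR = Iα. No-slip: a = αR, so T = (I/R²)a = 2.985·a.
Then mg = (m + 2.985)a, so a = (7.50)(9.81)/(7.50 + 2.985) = 7.017 m/s².
T = 2.985·a = 20.95 N.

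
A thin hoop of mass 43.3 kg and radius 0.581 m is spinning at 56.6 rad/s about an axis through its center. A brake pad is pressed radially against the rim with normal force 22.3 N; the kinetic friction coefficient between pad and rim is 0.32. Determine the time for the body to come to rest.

t ≈ 200 s

I = MR² = (43.3)(0.581)² = 14.62 kg·m².
Friction force f = μN = (0.32)(22.3) = 7.136 N at the rim; torque magnitude τ = fR = 4.146 N·m, opposing ω.
|α| = τ/I = 4.146/14.62 = 0.2837 rad/s² (deceleration).
0 = ω₀ − |α|t ⇒ t = ω₀/|α| = 56.6/0.2837 = 199.5 s.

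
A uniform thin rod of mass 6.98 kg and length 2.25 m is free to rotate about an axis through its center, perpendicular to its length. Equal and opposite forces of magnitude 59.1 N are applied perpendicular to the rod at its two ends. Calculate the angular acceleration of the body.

α ≈ 45.2 rad/s²

I = (1/12)ML² = (1/12)(6.98)(2.25)² = 2.945 kg·m².
The couple gives τ = F·(L/2) + F·(L/2) = F L = (59.1)(2.25) = 133.0 N·m.
From τ = Iα: α = 133.0/2.945 = 45.16 rad/s².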